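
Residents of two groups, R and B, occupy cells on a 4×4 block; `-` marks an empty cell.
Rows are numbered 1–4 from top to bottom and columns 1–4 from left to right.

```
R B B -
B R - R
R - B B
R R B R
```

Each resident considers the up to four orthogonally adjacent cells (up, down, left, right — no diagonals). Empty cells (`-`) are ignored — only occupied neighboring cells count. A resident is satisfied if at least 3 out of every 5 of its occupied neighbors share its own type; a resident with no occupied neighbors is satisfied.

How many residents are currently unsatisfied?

10

(1,1)R 0/2 unhappy
(1,2)B 1/3 unhappy
(1,3)B 1/1 ok
(2,1)B 0/3 unhappy
(2,2)R 0/2 unhappy
(2,4)R 0/1 unhappy
(3,1)R 1/2 unhappy
(3,3)B 2/2 ok
(3,4)B 1/3 unhappy
(4,1)R 2/2 ok
(4,2)R 1/2 unhappy
(4,3)B 1/3 unhappy
(4,4)R 0/2 unhappy
Unsatisfied: (1,1), (1,2), (2,1), (2,2), (2,4), (3,1), (3,4), (4,2), (4,3), (4,4) — 10 in total.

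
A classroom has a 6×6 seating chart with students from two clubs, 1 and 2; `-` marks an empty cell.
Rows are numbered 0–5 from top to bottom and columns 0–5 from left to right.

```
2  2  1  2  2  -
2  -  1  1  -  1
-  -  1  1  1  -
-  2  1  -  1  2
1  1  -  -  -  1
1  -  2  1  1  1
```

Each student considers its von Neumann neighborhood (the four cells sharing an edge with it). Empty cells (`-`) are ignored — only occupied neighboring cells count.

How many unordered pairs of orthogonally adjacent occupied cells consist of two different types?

8

Scan each occupied cell's neighbors to the right and below so each pair is counted once.
From row 0: 3 unlike of 7 pairs (running 3/7).
From row 1: 0 unlike of 3 pairs (running 3/10).
From row 2: 0 unlike of 4 pairs (running 3/14).
From row 3: 4 unlike of 4 pairs (running 7/18).
From row 4: 0 unlike of 3 pairs (running 7/21).
From row 5: 1 unlike of 3 pairs (running 8/24).
Total adjacent occupied pairs: 24; unlike-type pairs: 8.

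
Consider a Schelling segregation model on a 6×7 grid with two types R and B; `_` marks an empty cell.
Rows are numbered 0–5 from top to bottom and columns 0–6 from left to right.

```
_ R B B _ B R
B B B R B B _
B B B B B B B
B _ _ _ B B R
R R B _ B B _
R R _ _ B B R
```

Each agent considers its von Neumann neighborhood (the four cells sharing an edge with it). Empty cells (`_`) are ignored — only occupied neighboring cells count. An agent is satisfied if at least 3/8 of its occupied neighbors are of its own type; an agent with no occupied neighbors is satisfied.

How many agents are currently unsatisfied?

6

Row 0: (0,1)R 0/2 unhappy · (0,2)B 2/3 ok · (0,3)B 1/2 ok · (0,5)B 1/2 ok · (0,6)R 0/1 unhappy
Row 1: (1,0)B 2/2 ok · (1,1)B 3/4 ok · (1,2)B 3/4 ok · (1,3)R 0/4 unhappy · (1,4)B 2/3 ok · (1,5)B 3/3 ok
Row 2: (2,0)B 3/3 ok · (2,1)B 3/3 ok · (2,2)B 3/3 ok · (2,3)B 2/3 ok · (2,4)B 4/4 ok · (2,5)B 4/4 ok · (2,6)B 1/2 ok
Row 3: (3,0)B 1/2 ok · (3,4)B 3/3 ok · (3,5)B 3/4 ok · (3,6)R 0/2 unhappy
Row 4: (4,0)R 2/3 ok · (4,1)R 2/3 ok · (4,2)B 0/1 unhappy · (4,4)B 3/3 ok · (4,5)B 3/3 ok
Row 5: (5,0)R 2/2 ok · (5,1)R 2/2 ok · (5,4)B 2/2 ok · (5,5)B 2/3 ok · (5,6)R 0/1 unhappy
Unsatisfied: (0,1), (0,6), (1,3), (3,6), (4,2), (5,6) — 6 in total.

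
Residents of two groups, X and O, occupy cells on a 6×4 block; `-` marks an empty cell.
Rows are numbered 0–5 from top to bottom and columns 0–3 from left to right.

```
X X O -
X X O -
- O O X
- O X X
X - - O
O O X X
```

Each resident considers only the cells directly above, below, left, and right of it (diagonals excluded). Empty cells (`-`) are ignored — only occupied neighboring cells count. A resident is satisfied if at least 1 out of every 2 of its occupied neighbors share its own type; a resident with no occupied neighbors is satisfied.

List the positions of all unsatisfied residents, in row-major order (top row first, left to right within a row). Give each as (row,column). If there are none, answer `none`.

(3,2), (4,0), (4,3)

Row 0: (0,0)X 2/2 ok · (0,1)X 2/3 ok · (0,2)O 1/2 ok
Row 1: (1,0)X 2/2 ok · (1,1)X 2/4 ok · (1,2)O 2/3 ok
Row 2: (2,1)O 2/3 ok · (2,2)O 2/4 ok · (2,3)X 1/2 ok
Row 3: (3,1)O 1/2 ok · (3,2)X 1/3 unhappy · (3,3)X 2/3 ok
Row 4: (4,0)X 0/1 unhappy · (4,3)O 0/2 unhappy
Row 5: (5,0)O 1/2 ok · (5,1)O 1/2 ok · (5,2)X 1/2 ok · (5,3)X 1/2 ok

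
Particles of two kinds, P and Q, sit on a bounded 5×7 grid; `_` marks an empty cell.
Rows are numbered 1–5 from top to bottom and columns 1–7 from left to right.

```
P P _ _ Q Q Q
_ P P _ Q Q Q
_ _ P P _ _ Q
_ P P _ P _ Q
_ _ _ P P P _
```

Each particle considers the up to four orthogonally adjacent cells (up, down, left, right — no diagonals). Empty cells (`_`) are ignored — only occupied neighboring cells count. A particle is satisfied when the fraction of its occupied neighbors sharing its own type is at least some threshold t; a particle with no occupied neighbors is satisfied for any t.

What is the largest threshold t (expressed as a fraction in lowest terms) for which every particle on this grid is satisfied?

Row 1: (1,1)P 1/1 · (1,2)P 2/2 · (1,5)Q 2/2 · (1,6)Q 3/3 · (1,7)Q 2/2
Row 2: (2,2)P 2/2 · (2,3)P 2/2 · (2,5)Q 2/2 · (2,6)Q 3/3 · (2,7)Q 3/3
Row 3: (3,3)P 3/3 · (3,4)P 1/1 · (3,7)Q 2/2
Row 4: (4,2)P 1/1 · (4,3)P 2/2 · (4,5)P 1/1 · (4,7)Q 1/1
Row 5: (5,4)P 1/1 · (5,5)P 3/3 · (5,6)P 1/1
The smallest same-type fraction is 1/1 at (1,1), which reduces to 1/1. Any threshold above that leaves this particle unsatisfied.

1/1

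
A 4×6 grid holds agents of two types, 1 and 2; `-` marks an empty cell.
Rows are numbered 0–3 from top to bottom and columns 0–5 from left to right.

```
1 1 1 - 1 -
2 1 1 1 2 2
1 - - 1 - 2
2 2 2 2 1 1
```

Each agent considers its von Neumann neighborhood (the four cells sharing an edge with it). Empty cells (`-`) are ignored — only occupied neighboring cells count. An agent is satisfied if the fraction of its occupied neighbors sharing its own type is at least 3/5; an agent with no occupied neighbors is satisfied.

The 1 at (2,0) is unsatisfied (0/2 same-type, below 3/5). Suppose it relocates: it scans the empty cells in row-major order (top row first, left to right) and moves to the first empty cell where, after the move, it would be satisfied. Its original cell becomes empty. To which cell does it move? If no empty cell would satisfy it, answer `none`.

(0,3)

Vacating (2,0). Empty cells in order:
  (0,3): 3/3 same-type → satisfied — stop here.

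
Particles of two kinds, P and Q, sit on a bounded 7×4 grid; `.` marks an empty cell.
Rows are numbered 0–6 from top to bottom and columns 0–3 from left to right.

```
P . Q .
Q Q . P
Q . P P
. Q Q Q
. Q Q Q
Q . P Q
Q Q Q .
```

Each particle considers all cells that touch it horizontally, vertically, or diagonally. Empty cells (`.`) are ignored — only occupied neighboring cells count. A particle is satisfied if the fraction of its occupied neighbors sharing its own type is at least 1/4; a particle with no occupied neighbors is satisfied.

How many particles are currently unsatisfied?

2

(0,0)P 0/2 not
(0,2)Q 1/2 satisfied
(1,0)Q 2/3 satisfied
(1,1)Q 3/5 satisfied
(1,3)P 2/3 satisfied
(2,0)Q 3/3 satisfied
(2,2)P 2/6 satisfied
(2,3)P 2/4 satisfied
(3,1)Q 4/5 satisfied
(3,2)Q 5/7 satisfied
(3,3)Q 3/5 satisfied
(4,1)Q 4/5 satisfied
(4,2)Q 6/7 satisfied
(4,3)Q 4/5 satisfied
(5,0)Q 3/3 satisfied
(5,2)P 0/6 not
(5,3)Q 3/4 satisfied
(6,0)Q 2/2 satisfied
(6,1)Q 3/4 satisfied
(6,2)Q 2/3 satisfied
Unsatisfied: (0,0), (5,2) — 2 in total.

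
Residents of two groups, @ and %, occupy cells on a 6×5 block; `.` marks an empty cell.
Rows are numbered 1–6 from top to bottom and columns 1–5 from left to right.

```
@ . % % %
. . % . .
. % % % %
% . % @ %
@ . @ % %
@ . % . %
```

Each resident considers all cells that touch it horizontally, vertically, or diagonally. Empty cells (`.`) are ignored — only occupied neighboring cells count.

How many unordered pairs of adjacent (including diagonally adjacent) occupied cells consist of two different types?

11

Scan each occupied cell's neighbors to the right and below (and the two forward diagonals) so each pair is counted once.
Row 1: %(1,3)–%(1,4)= %(1,3)–%(2,3)= %(1,4)–%(1,5)= %(1,4)–%(2,3)=  → 0/4 unlike.
Row 2: %(2,3)–%(3,3)= %(2,3)–%(3,4)= %(2,3)–%(3,2)=  → 0/3 unlike.
Row 3: %(3,2)–%(3,3)= %(3,2)–%(4,3)= %(3,2)–%(4,1)= %(3,3)–%(3,4)= %(3,3)–%(4,3)= %(3,3)–@(4,4)≠ %(3,4)–%(3,5)= %(3,4)–@(4,4)≠ %(3,4)–%(4,5)= %(3,4)–%(4,3)= %(3,5)–%(4,5)= %(3,5)–@(4,4)≠  → 3/12 unlike.
Row 4: %(4,1)–@(5,1)≠ %(4,3)–@(4,4)≠ %(4,3)–@(5,3)≠ %(4,3)–%(5,4)= @(4,4)–%(4,5)≠ @(4,4)–%(5,4)≠ @(4,4)–%(5,5)≠ @(4,4)–@(5,3)= %(4,5)–%(5,5)= %(4,5)–%(5,4)=  → 6/10 unlike.
Row 5: @(5,1)–@(6,1)= @(5,3)–%(5,4)≠ @(5,3)–%(6,3)≠ %(5,4)–%(5,5)= %(5,4)–%(6,5)= %(5,4)–%(6,3)= %(5,5)–%(6,5)=  → 2/7 unlike.
Total adjacent occupied pairs: 36; unlike-type pairs: 11.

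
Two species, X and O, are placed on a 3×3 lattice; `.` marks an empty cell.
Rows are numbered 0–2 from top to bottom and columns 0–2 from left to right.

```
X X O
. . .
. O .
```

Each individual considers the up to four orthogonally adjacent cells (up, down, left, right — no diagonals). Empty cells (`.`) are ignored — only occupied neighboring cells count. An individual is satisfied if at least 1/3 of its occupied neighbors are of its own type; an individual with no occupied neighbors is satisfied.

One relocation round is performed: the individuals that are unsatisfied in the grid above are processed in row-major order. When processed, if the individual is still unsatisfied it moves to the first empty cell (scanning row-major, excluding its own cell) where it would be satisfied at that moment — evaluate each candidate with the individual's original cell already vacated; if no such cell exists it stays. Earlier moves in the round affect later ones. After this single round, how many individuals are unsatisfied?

0

Initially unsatisfied (in order): (0,2).
  (0,2) → (1,1).
Resulting grid:
X X .
. O .
. O .
All satisfied now.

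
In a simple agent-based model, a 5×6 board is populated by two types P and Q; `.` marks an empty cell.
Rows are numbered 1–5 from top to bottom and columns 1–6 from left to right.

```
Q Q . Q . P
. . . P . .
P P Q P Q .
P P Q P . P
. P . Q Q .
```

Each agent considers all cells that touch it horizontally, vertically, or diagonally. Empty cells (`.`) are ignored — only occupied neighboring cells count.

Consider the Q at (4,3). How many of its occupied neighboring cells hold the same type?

2

Occupied neighbors of (4,3): (3,2)=P, (3,3)=Q, (3,4)=P, (4,2)=P, (4,4)=P, (5,2)=P, (5,4)=Q.
Same type (Q): 2 of 7.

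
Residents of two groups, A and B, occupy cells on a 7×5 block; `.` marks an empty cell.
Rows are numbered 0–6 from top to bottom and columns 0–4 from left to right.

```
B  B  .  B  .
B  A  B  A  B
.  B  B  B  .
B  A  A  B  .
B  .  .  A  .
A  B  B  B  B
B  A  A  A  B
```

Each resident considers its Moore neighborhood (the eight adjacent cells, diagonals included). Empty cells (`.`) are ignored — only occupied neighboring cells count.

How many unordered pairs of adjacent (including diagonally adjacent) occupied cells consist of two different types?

Scan each occupied cell's neighbors to the right and below (and the two forward diagonals) so each pair is counted once.
From row 0: 3 unlike of 9 pairs (running 3/9).
From row 1: 8 unlike of 13 pairs (running 11/22).
From row 2: 5 unlike of 10 pairs (running 16/32).
From row 3: 4 unlike of 7 pairs (running 20/39).
From row 4: 4 unlike of 5 pairs (running 24/44).
From row 5: 10 unlike of 17 pairs (running 34/61).
From row 6: 2 unlike of 4 pairs (running 36/65).
Total adjacent occupied pairs: 65; unlike-type pairs: 36.

36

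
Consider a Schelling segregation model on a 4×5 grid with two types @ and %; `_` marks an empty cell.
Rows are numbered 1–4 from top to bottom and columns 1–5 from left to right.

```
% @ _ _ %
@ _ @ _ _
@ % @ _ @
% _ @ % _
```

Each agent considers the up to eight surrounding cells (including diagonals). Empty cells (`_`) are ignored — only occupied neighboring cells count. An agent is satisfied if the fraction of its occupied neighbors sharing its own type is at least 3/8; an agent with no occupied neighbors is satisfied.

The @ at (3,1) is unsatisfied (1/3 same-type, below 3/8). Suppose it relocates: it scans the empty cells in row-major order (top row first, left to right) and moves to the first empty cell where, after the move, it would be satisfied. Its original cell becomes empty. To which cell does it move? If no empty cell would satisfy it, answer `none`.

Vacating (3,1). Empty cells in order:
  (1,3): 2/2 same-type → satisfied — stop here.

(1,3)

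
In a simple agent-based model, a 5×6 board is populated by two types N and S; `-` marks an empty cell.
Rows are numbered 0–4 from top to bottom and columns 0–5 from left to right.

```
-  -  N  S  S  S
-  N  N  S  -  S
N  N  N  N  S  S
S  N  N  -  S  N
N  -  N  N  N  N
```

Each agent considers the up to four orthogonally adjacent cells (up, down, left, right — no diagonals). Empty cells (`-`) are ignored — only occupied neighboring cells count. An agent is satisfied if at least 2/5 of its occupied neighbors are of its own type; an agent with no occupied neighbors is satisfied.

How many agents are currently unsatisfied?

Row 0: (0,2)N 1/2 ✓ · (0,3)S 2/3 ✓ · (0,4)S 2/2 ✓ · (0,5)S 2/2 ✓
Row 1: (1,1)N 2/2 ✓ · (1,2)N 3/4 ✓ · (1,3)S 1/3 ✗ · (1,5)S 2/2 ✓
Row 2: (2,0)N 1/2 ✓ · (2,1)N 4/4 ✓ · (2,2)N 4/4 ✓ · (2,3)N 1/3 ✗ · (2,4)S 2/3 ✓ · (2,5)S 2/3 ✓
Row 3: (3,0)S 0/3 ✗ · (3,1)N 2/3 ✓ · (3,2)N 3/3 ✓ · (3,4)S 1/3 ✗ · (3,5)N 1/3 ✗
Row 4: (4,0)N 0/1 ✗ · (4,2)N 2/2 ✓ · (4,3)N 2/2 ✓ · (4,4)N 2/3 ✓ · (4,5)N 2/2 ✓
Unsatisfied: (1,3), (2,3), (3,0), (3,4), (3,5), (4,0) — 6 in total.

6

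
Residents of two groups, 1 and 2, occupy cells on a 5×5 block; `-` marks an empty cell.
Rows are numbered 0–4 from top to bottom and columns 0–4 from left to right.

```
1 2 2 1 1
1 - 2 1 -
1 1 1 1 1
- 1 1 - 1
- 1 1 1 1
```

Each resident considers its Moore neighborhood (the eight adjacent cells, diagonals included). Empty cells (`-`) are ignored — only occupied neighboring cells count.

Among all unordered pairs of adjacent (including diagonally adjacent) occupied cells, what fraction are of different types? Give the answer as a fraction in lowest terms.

Scan each occupied cell's neighbors to the right and below (and the two forward diagonals) so each pair is counted once.
From row 0: 5 unlike of 12 pairs (running 5/12).
From row 1: 4 unlike of 9 pairs (running 9/21).
From row 2: 0 unlike of 12 pairs (running 9/33).
From row 3: 0 unlike of 8 pairs (running 9/41).
From row 4: 0 unlike of 3 pairs (running 9/44).
Total adjacent occupied pairs: 44; unlike-type pairs: 9.
9/44 is already in lowest terms.

9/44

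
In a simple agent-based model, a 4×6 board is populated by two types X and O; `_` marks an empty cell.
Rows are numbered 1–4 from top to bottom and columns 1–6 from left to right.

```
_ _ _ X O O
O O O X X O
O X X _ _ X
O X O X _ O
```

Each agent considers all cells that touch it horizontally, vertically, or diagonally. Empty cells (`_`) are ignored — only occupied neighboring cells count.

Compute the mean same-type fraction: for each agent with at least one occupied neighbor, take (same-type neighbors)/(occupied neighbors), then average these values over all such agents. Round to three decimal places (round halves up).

0.423

(1,4)X 2/4
(1,5)O 2/5
(1,6)O 2/3
(2,1)O 2/3
(2,2)O 3/5
(2,3)O 1/5
(2,4)X 3/5
(2,5)X 3/6
(2,6)O 2/4
(3,1)O 3/5
(3,2)X 2/8
(3,3)X 4/7
(3,6)X 1/3
(4,1)O 1/3
(4,2)X 2/5
(4,3)O 0/4
(4,4)X 1/2
(4,6)O 0/1
Sum over 18 agents: 2/4 + 2/5 + 2/3 + 2/3 + 3/5 + 1/5 + 3/5 + 3/6 + 2/4 + 3/5 + 2/8 + 4/7 + 1/3 + 1/3 + 2/5 + 0/4 + 1/2 + 0/1 = 1067/140; mean = 1067/140 ÷ 18 = 1067/2520 = 0.423412… → 0.423.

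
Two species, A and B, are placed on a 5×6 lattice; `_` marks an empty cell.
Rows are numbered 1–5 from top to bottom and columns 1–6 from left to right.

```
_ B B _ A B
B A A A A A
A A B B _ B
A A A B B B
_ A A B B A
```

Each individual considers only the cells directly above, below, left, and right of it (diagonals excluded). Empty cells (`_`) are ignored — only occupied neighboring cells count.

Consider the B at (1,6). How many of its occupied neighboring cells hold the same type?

Occupied neighbors of (1,6): (2,6)=A, (1,5)=A.
Same type (B): 0 of 2.

0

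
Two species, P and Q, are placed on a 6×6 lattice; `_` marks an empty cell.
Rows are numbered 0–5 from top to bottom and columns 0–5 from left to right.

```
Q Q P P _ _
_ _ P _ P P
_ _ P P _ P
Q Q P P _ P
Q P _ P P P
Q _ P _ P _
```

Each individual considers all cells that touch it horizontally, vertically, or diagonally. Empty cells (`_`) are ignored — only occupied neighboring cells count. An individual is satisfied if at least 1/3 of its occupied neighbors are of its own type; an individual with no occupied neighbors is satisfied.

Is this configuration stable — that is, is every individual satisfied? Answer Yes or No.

Yes

(0,0)Q 1/1 ok
(0,1)Q 1/3 ok
(0,2)P 2/3 ok
(0,3)P 3/3 ok
(1,2)P 4/5 ok
(1,4)P 4/4 ok
(1,5)P 2/2 ok
(2,2)P 4/5 ok
(2,3)P 5/5 ok
(2,5)P 3/3 ok
(3,0)Q 2/3 ok
(3,1)Q 2/5 ok
(3,2)P 5/6 ok
(3,3)P 5/5 ok
(3,5)P 3/3 ok
(4,0)Q 3/4 ok
(4,1)P 2/6 ok
(4,3)P 5/5 ok
(4,4)P 5/5 ok
(4,5)P 3/3 ok
(5,0)Q 1/2 ok
(5,2)P 2/2 ok
(5,4)P 3/3 ok
All meet the threshold, so the configuration is stable.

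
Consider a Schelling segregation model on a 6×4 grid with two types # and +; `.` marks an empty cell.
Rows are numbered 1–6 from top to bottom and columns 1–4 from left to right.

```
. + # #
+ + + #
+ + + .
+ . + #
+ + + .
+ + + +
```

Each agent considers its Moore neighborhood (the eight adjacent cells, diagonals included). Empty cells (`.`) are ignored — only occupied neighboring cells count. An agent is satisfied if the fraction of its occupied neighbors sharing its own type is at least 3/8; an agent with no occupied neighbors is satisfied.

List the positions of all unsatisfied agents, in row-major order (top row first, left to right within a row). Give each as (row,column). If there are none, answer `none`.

Row 1: (1,2)+ 3/4 satisfied · (1,3)# 2/5 satisfied · (1,4)# 2/3 satisfied
Row 2: (2,1)+ 4/4 satisfied · (2,2)+ 6/7 satisfied · (2,3)+ 4/7 satisfied · (2,4)# 2/4 satisfied
Row 3: (3,1)+ 4/4 satisfied · (3,2)+ 7/7 satisfied · (3,3)+ 4/6 satisfied
Row 4: (4,1)+ 4/4 satisfied · (4,3)+ 4/5 satisfied · (4,4)# 0/3 not
Row 5: (5,1)+ 4/4 satisfied · (5,2)+ 7/7 satisfied · (5,3)+ 5/6 satisfied
Row 6: (6,1)+ 3/3 satisfied · (6,2)+ 5/5 satisfied · (6,3)+ 4/4 satisfied · (6,4)+ 2/2 satisfied

(4,4)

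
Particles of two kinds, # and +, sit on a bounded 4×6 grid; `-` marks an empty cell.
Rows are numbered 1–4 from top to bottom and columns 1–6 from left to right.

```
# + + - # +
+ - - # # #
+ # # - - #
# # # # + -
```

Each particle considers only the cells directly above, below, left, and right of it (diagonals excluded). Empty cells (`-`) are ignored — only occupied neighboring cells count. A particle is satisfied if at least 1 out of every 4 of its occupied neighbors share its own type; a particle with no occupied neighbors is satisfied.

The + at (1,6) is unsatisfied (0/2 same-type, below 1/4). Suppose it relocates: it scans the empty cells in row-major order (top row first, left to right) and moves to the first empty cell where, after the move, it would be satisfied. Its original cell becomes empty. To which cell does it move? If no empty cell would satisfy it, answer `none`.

(1,4)

Vacating (1,6). Empty cells in order:
  (1,4): 1/3 same-type → satisfied — stop here.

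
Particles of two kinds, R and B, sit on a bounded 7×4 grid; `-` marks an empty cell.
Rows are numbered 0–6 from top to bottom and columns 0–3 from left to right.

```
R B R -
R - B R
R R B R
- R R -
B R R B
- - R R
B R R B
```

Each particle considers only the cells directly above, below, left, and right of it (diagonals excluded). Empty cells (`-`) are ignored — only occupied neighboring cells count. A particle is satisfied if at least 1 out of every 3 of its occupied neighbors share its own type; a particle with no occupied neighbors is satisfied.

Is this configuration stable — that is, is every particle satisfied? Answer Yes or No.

No

Row 0: (0,0)R 1/2 satisfied · (0,1)B 0/2 not · (0,2)R 0/2 not
Row 1: (1,0)R 2/2 satisfied · (1,2)B 1/3 satisfied · (1,3)R 1/2 satisfied
Row 2: (2,0)R 2/2 satisfied · (2,1)R 2/3 satisfied · (2,2)B 1/4 not · (2,3)R 1/2 satisfied
Row 3: (3,1)R 3/3 satisfied · (3,2)R 2/3 satisfied
Row 4: (4,0)B 0/1 not · (4,1)R 2/3 satisfied · (4,2)R 3/4 satisfied · (4,3)B 0/2 not
Row 5: (5,2)R 3/3 satisfied · (5,3)R 1/3 satisfied
Row 6: (6,0)B 0/1 not · (6,1)R 1/2 satisfied · (6,2)R 2/3 satisfied · (6,3)B 0/2 not
For instance (0,1) has only 0/2 same-type neighbors, below 1/3.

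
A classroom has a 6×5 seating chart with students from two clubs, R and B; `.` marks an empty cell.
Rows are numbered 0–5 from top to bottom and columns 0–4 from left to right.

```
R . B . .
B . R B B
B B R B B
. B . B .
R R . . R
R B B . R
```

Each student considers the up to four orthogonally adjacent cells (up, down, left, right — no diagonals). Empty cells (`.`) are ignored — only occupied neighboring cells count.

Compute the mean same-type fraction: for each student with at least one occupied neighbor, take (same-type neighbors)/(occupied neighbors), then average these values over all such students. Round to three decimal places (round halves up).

(0,0)R 0/1
(0,2)B 0/1
(1,0)B 1/2
(1,2)R 1/3
(1,3)B 2/3
(1,4)B 2/2
(2,0)B 2/2
(2,1)B 2/3
(2,2)R 1/3
(2,3)B 3/4
(2,4)B 2/2
(3,1)B 1/2
(3,3)B 1/1
(4,0)R 2/2
(4,1)R 1/3
(4,4)R 1/1
(5,0)R 1/2
(5,1)B 1/3
(5,2)B 1/1
(5,4)R 1/1
Sum over 20 students: 0/1 + 0/1 + 1/2 + 1/3 + 2/3 + 2/2 + 2/2 + 2/3 + 1/3 + 3/4 + 2/2 + 1/2 + 1/1 + 2/2 + 1/3 + 1/1 + 1/2 + 1/3 + 1/1 + 1/1 = 155/12; mean = 155/12 ÷ 20 = 31/48 = 0.645833… → 0.646.

0.646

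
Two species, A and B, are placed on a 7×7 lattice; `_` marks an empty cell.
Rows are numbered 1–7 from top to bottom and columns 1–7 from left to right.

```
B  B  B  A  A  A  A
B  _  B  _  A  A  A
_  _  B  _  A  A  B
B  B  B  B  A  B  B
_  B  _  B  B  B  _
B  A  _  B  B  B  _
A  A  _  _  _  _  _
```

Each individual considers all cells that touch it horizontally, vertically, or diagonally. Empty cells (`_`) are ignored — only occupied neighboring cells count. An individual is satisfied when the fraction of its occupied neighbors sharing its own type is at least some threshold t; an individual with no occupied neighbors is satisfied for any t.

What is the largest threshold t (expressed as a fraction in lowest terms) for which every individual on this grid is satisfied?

Row 1: (1,1)B 2/2 · (1,2)B 4/4 · (1,3)B 2/3 · (1,4)A 2/4 · (1,5)A 4/4 · (1,6)A 5/5 · (1,7)A 3/3
Row 2: (2,1)B 2/2 · (2,3)B 3/4 · (2,5)A 6/6 · (2,6)A 7/8 · (2,7)A 4/5
Row 3: (3,3)B 4/4 · (3,5)A 4/6 · (3,6)A 5/8 · (3,7)B 2/5
Row 4: (4,1)B 2/2 · (4,2)B 4/4 · (4,3)B 5/5 · (4,4)B 4/6 · (4,5)A 2/7 · (4,6)B 4/7 · (4,7)B 3/4
Row 5: (5,2)B 4/5 · (5,4)B 5/6 · (5,5)B 7/8 · (5,6)B 5/6
Row 6: (6,1)B 1/4 · (6,2)A 2/4 · (6,4)B 3/3 · (6,5)B 5/5 · (6,6)B 3/3
Row 7: (7,1)A 2/3 · (7,2)A 2/3
The smallest same-type fraction is 1/4 at (6,1), which reduces to 1/4. Any threshold above that leaves this individual unsatisfied.

1/4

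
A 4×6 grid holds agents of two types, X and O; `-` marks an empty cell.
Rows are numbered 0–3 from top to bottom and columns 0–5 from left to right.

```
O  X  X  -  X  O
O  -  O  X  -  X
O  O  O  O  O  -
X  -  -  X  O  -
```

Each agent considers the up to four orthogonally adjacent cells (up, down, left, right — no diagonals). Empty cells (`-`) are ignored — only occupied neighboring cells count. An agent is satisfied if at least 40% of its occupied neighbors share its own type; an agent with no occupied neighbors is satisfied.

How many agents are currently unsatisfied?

7

(0,0)O 1/2 ok
(0,1)X 1/2 ok
(0,2)X 1/2 ok
(0,4)X 0/1 unhappy
(0,5)O 0/2 unhappy
(1,0)O 2/2 ok
(1,2)O 1/3 unhappy
(1,3)X 0/2 unhappy
(1,5)X 0/1 unhappy
(2,0)O 2/3 ok
(2,1)O 2/2 ok
(2,2)O 3/3 ok
(2,3)O 2/4 ok
(2,4)O 2/2 ok
(3,0)X 0/1 unhappy
(3,3)X 0/2 unhappy
(3,4)O 1/2 ok
Unsatisfied: (0,4), (0,5), (1,2), (1,3), (1,5), (3,0), (3,3) — 7 in total.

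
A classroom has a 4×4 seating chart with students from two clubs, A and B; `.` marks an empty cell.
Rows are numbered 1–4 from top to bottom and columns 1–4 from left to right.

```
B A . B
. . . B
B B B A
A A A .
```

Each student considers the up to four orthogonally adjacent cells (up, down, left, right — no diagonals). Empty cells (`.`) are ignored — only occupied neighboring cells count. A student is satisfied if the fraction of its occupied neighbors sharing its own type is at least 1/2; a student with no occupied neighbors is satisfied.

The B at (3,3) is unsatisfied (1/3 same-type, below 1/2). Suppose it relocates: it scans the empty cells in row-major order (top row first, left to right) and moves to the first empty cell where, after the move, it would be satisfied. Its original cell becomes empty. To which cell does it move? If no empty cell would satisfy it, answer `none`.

Vacating (3,3). Empty cells in order:
  (1,3): 1/2 same-type → satisfied — stop here.

(1,3)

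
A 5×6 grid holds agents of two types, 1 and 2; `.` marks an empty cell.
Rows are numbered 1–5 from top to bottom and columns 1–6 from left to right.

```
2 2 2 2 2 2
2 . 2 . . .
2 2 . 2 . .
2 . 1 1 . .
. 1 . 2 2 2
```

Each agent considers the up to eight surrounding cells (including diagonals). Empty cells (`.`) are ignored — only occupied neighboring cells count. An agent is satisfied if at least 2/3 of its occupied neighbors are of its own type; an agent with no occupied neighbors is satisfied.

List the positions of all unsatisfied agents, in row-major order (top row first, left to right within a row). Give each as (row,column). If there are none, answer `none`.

Row 1: (1,1)2 2/2 ok · (1,2)2 4/4 ok · (1,3)2 3/3 ok · (1,4)2 3/3 ok · (1,5)2 2/2 ok · (1,6)2 1/1 ok
Row 2: (2,1)2 4/4 ok · (2,3)2 5/5 ok
Row 3: (3,1)2 3/3 ok · (3,2)2 4/5 ok · (3,4)2 1/3 unhappy
Row 4: (4,1)2 2/3 ok · (4,3)1 2/5 unhappy · (4,4)1 1/4 unhappy
Row 5: (5,2)1 1/2 unhappy · (5,4)2 1/3 unhappy · (5,5)2 2/3 ok · (5,6)2 1/1 ok

(3,4), (4,3), (4,4), (5,2), (5,4)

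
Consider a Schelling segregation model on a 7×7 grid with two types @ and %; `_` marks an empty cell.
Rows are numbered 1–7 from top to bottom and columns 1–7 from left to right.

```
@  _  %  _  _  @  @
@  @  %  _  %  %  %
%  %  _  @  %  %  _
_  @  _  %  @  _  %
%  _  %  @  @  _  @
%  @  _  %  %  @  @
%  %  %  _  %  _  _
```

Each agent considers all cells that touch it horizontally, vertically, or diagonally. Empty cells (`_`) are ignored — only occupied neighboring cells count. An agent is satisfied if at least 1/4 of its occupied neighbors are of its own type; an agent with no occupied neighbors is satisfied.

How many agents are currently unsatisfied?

(1,1)@ 2/2 ✓
(1,3)% 1/2 ✓
(1,6)@ 1/4 ✓
(1,7)@ 1/3 ✓
(2,1)@ 2/4 ✓
(2,2)@ 2/6 ✓
(2,3)% 2/4 ✓
(2,5)% 3/5 ✓
(2,6)% 4/6 ✓
(2,7)% 2/4 ✓
(3,1)% 1/4 ✓
(3,2)% 2/5 ✓
(3,4)@ 1/5 ✗
(3,5)% 4/6 ✓
(3,6)% 5/6 ✓
(4,2)@ 0/4 ✗
(4,4)% 2/6 ✓
(4,5)@ 3/6 ✓
(4,7)% 1/2 ✓
(5,1)% 1/3 ✓
(5,3)% 2/5 ✓
(5,4)@ 2/6 ✓
(5,5)@ 3/6 ✓
(5,7)@ 2/3 ✓
(6,1)% 3/4 ✓
(6,2)@ 0/6 ✗
(6,4)% 4/6 ✓
(6,5)% 2/5 ✓
(6,6)@ 3/5 ✓
(6,7)@ 2/2 ✓
(7,1)% 2/3 ✓
(7,2)% 3/4 ✓
(7,3)% 2/3 ✓
(7,5)% 2/3 ✓
Unsatisfied: (3,4), (4,2), (6,2) — 3 in total.

3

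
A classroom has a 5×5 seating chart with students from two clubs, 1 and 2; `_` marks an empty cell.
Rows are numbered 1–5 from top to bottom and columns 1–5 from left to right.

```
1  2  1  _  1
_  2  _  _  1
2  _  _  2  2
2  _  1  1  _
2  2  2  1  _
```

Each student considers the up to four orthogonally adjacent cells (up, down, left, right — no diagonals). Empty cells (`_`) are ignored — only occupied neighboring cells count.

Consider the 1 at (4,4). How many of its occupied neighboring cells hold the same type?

Occupied neighbors of (4,4): (3,4)=2, (5,4)=1, (4,3)=1.
Same type (1): 2 of 3.

2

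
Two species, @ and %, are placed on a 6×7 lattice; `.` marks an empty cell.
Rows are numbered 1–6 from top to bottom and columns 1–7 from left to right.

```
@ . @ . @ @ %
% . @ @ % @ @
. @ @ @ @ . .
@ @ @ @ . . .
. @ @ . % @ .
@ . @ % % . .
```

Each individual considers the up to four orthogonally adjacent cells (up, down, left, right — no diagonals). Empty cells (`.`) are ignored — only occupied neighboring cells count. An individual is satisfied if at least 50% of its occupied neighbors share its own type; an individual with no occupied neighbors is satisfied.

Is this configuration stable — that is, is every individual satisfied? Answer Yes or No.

No

(1,1)@ 0/1 unhappy
(1,3)@ 1/1 ok
(1,5)@ 1/2 ok
(1,6)@ 2/3 ok
(1,7)% 0/2 unhappy
(2,1)% 0/1 unhappy
(2,3)@ 3/3 ok
(2,4)@ 2/3 ok
(2,5)% 0/4 unhappy
(2,6)@ 2/3 ok
(2,7)@ 1/2 ok
(3,2)@ 2/2 ok
(3,3)@ 4/4 ok
(3,4)@ 4/4 ok
(3,5)@ 1/2 ok
(4,1)@ 1/1 ok
(4,2)@ 4/4 ok
(4,3)@ 4/4 ok
(4,4)@ 2/2 ok
(5,2)@ 2/2 ok
(5,3)@ 3/3 ok
(5,5)% 1/2 ok
(5,6)@ 0/1 unhappy
(6,1)@ 0/0 ok
(6,3)@ 1/2 ok
(6,4)% 1/2 ok
(6,5)% 2/2 ok
For instance (1,1) has only 0/1 same-type neighbors, below 1/2.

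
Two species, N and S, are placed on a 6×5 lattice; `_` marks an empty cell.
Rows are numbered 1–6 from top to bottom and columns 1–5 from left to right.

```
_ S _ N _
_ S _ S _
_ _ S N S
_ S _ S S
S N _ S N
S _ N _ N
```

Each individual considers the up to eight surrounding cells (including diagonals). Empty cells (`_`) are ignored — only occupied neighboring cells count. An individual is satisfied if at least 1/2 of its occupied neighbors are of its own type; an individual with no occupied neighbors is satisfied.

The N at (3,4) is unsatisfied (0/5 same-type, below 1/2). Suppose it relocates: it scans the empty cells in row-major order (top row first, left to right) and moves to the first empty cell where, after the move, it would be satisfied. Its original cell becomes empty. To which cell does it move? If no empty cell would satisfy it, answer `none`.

Vacating (3,4). Empty cells in order:
  (1,1): 0/2 same-type → still unsatisfied.
  (1,3): 1/4 same-type → still unsatisfied.
  (1,5): 1/2 same-type → satisfied — stop here.

(1,5)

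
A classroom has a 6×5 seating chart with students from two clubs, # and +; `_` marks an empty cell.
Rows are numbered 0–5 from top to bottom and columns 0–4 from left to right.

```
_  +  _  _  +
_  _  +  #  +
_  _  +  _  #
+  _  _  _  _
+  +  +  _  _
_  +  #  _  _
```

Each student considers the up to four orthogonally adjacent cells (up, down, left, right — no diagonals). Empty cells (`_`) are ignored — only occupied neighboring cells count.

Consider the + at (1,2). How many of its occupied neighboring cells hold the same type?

1

Occupied neighbors of (1,2): (2,2)=+, (1,3)=#.
Same type (+): 1 of 2.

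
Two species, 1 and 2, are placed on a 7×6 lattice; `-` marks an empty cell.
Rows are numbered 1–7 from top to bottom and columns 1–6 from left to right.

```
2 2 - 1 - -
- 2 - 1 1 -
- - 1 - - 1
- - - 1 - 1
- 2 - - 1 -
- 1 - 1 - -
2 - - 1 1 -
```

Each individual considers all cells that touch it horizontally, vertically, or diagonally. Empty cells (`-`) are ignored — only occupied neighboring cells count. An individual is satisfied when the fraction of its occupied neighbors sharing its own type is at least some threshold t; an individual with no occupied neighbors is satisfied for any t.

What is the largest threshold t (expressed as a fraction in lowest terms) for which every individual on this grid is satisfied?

Row 1: (1,1)2 2/2 · (1,2)2 2/2 · (1,4)1 2/2
Row 2: (2,2)2 2/3 · (2,4)1 3/3 · (2,5)1 3/3
Row 3: (3,3)1 2/3 · (3,6)1 2/2
Row 4: (4,4)1 2/2 · (4,6)1 2/2
Row 5: (5,2)2 0/1 · (5,5)1 3/3
Row 6: (6,2)1 0/2 · (6,4)1 3/3
Row 7: (7,1)2 0/1 · (7,4)1 2/2 · (7,5)1 2/2
The smallest same-type fraction is 0/1 at (5,2), which reduces to 0/1. Any threshold above that leaves this individual unsatisfied.

0/1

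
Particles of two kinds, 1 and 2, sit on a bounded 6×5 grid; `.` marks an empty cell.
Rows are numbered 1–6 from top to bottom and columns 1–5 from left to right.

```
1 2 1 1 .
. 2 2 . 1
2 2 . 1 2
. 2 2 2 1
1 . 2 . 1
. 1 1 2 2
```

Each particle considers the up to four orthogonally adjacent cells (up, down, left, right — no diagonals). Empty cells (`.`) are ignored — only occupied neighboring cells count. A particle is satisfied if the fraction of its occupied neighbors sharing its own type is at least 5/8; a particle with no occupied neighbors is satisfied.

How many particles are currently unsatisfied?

(1,1)1 0/1 not
(1,2)2 1/3 not
(1,3)1 1/3 not
(1,4)1 1/1 satisfied
(2,2)2 3/3 satisfied
(2,3)2 1/2 not
(2,5)1 0/1 not
(3,1)2 1/1 satisfied
(3,2)2 3/3 satisfied
(3,4)1 0/2 not
(3,5)2 0/3 not
(4,2)2 2/2 satisfied
(4,3)2 3/3 satisfied
(4,4)2 1/3 not
(4,5)1 1/3 not
(5,1)1 0/0 satisfied
(5,3)2 1/2 not
(5,5)1 1/2 not
(6,2)1 1/1 satisfied
(6,3)1 1/3 not
(6,4)2 1/2 not
(6,5)2 1/2 not
Unsatisfied: (1,1), (1,2), (1,3), (2,3), (2,5), (3,4), (3,5), (4,4), (4,5), (5,3), (5,5), (6,3), (6,4), (6,5) — 14 in total.

14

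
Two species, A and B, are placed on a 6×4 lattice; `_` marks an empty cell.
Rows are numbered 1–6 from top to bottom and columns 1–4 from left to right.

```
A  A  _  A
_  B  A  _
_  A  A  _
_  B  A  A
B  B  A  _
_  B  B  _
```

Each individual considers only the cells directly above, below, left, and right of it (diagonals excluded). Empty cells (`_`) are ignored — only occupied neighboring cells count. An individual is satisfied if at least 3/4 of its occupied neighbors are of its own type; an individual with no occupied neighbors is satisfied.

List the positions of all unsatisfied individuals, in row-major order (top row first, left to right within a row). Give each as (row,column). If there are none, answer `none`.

(1,2), (2,2), (2,3), (3,2), (4,2), (5,3), (6,3)

(1,1)A 1/1 ✓
(1,2)A 1/2 ✗
(1,4)A 0/0 ✓
(2,2)B 0/3 ✗
(2,3)A 1/2 ✗
(3,2)A 1/3 ✗
(3,3)A 3/3 ✓
(4,2)B 1/3 ✗
(4,3)A 3/4 ✓
(4,4)A 1/1 ✓
(5,1)B 1/1 ✓
(5,2)B 3/4 ✓
(5,3)A 1/3 ✗
(6,2)B 2/2 ✓
(6,3)B 1/2 ✗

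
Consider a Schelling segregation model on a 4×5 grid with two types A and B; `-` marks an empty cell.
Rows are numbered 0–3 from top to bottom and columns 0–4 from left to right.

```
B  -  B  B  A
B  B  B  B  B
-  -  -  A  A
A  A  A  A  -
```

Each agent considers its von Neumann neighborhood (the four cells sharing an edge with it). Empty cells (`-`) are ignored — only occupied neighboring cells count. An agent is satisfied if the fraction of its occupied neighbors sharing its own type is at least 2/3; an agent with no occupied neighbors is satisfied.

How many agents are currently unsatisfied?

3

Row 0: (0,0)B 1/1 ok · (0,2)B 2/2 ok · (0,3)B 2/3 ok · (0,4)A 0/2 unhappy
Row 1: (1,0)B 2/2 ok · (1,1)B 2/2 ok · (1,2)B 3/3 ok · (1,3)B 3/4 ok · (1,4)B 1/3 unhappy
Row 2: (2,3)A 2/3 ok · (2,4)A 1/2 unhappy
Row 3: (3,0)A 1/1 ok · (3,1)A 2/2 ok · (3,2)A 2/2 ok · (3,3)A 2/2 ok
Unsatisfied: (0,4), (1,4), (2,4) — 3 in total.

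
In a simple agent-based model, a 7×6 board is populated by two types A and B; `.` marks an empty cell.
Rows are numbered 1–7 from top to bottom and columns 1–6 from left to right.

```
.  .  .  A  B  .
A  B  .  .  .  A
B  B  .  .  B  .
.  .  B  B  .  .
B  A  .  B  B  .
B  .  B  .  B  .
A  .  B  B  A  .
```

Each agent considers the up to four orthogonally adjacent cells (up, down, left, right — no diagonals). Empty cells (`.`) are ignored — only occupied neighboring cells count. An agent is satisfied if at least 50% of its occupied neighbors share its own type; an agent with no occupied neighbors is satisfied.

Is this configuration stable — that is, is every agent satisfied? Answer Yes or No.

(1,4)A 0/1 ✗
(1,5)B 0/1 ✗
(2,1)A 0/2 ✗
(2,2)B 1/2 ✓
(2,6)A 0/0 ✓
(3,1)B 1/2 ✓
(3,2)B 2/2 ✓
(3,5)B 0/0 ✓
(4,3)B 1/1 ✓
(4,4)B 2/2 ✓
(5,1)B 1/2 ✓
(5,2)A 0/1 ✗
(5,4)B 2/2 ✓
(5,5)B 2/2 ✓
(6,1)B 1/2 ✓
(6,3)B 1/1 ✓
(6,5)B 1/2 ✓
(7,1)A 0/1 ✗
(7,3)B 2/2 ✓
(7,4)B 1/2 ✓
(7,5)A 0/2 ✗
For instance (1,4) has only 0/1 same-type neighbors, below 1/2.

No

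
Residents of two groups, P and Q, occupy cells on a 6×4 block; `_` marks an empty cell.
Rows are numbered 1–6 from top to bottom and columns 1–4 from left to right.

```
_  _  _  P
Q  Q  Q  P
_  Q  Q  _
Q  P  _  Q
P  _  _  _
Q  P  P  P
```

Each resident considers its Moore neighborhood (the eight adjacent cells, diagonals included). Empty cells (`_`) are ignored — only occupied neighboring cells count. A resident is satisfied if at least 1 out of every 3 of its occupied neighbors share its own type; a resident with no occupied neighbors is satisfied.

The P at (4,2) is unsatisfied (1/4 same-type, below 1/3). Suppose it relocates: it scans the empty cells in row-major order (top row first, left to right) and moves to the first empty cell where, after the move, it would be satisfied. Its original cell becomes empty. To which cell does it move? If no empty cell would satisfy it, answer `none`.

(1,3)

Vacating (4,2). Empty cells in order:
  (1,1): 0/2 same-type → still unsatisfied.
  (1,2): 0/3 same-type → still unsatisfied.
  (1,3): 2/4 same-type → satisfied — stop here.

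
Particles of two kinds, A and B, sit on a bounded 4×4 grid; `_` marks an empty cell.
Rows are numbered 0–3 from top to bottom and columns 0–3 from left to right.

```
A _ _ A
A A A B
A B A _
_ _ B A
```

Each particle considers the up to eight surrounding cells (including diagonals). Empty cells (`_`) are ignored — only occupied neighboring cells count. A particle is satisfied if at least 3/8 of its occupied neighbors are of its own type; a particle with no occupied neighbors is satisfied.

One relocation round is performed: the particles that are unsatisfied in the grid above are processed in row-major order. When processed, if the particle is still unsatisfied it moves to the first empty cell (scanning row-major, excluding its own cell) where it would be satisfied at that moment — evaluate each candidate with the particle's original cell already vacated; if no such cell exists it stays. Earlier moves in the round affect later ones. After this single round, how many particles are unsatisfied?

Initially unsatisfied (in order): (1,3), (2,1), (3,2).
  (1,3) → (3,0).
  (2,1) → (3,1).
  (3,2): no empty cell satisfies it; stays.
Resulting grid:
A _ _ A
A A A _
A _ A _
B B B A
Unsatisfied now: (3,2).

1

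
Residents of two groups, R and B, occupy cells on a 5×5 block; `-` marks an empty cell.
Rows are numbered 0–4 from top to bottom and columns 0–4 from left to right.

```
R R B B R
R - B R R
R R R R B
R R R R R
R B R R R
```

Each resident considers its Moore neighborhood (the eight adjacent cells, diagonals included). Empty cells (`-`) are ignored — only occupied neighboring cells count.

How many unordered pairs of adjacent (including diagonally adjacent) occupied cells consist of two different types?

Scan each occupied cell's neighbors to the right and below (and the two forward diagonals) so each pair is counted once.
From row 0: 6 unlike of 14 pairs (running 6/14).
From row 1: 6 unlike of 12 pairs (running 12/26).
From row 2: 3 unlike of 17 pairs (running 15/43).
From row 3: 3 unlike of 17 pairs (running 18/60).
From row 4: 2 unlike of 4 pairs (running 20/64).
Total adjacent occupied pairs: 64; unlike-type pairs: 20.

20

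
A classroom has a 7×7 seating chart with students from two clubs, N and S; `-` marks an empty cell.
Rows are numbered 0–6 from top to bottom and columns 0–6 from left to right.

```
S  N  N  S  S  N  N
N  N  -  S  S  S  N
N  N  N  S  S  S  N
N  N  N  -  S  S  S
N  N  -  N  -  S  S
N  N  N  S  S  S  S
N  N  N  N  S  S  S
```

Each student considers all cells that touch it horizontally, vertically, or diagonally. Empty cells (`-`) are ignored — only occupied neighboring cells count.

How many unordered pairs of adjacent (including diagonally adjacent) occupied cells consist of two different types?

26

Scan each occupied cell's neighbors to the right and below (and the two forward diagonals) so each pair is counted once.
From row 0: 9 unlike of 22 pairs (running 9/22).
From row 1: 4 unlike of 20 pairs (running 13/42).
From row 2: 5 unlike of 22 pairs (running 18/64).
From row 3: 1 unlike of 16 pairs (running 19/80).
From row 4: 2 unlike of 15 pairs (running 21/95).
From row 5: 4 unlike of 25 pairs (running 25/120).
From row 6: 1 unlike of 6 pairs (running 26/126).
Total adjacent occupied pairs: 126; unlike-type pairs: 26.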